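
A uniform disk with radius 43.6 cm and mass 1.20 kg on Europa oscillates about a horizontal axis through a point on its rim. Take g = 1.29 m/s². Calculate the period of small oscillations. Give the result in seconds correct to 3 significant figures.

4.47 s

I_cm = ½mr² = 0.1141 kg·m². The pivot is at distance d = 0.436 m from the centre of mass.
By the parallel-axis theorem, I = I_cm + md² = 0.1141 + 0.2281 = 0.3422 kg·m².
T = 2π√(I/(mgd)) = 2π√(0.3422/(1.20 × 1.29 × 0.436)) = 4.47 s.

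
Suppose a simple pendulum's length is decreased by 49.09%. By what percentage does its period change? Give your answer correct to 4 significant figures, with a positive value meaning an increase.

-28.65%

T ∝ √L, so T'/T = √(0.50910) = 0.71351.
Percentage change in T = (0.71351 − 1) × 100% = -28.65%.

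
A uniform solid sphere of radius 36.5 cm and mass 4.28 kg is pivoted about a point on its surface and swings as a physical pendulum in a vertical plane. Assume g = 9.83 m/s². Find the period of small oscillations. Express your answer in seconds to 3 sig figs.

I_cm = (2/5)mr² = 0.2281 kg·m². The pivot is at distance d = 0.365 m from the centre of mass.
By the parallel-axis theorem, I = I_cm + md² = 0.2281 + 0.5702 = 0.7983 kg·m².
T = 2π√(I/(mgd)) = 2π√(0.7983/(4.28 × 9.83 × 0.365)) = 1.43 s.

1.43 s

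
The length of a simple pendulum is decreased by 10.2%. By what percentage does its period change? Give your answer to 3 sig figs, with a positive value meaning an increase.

-5.24%

T ∝ √L, so T'/T = √(0.8980) = 0.9476.
Percentage change in T = (0.9476 − 1) × 100% = -5.24%.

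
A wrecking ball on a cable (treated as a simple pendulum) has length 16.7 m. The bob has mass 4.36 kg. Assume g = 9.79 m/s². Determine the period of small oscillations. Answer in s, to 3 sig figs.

T = 2π√(L/g) = 2π√(16.7/9.79) = 2π × 1.306 = 8.21 s.

8.21 s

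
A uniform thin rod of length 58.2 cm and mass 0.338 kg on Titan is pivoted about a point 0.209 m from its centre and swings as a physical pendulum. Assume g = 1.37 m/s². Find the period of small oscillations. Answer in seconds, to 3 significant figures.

For a physical pendulum T = 2π√(I/(mgd)), with d = 0.2090 m from pivot to centre of mass.
I_cm = mL²/12 = 0.338 × 0.582²/12 = 0.009541 kg·m²; I = I_cm + md² = 0.009541 + 0.338 × 0.2090² = 0.02430 kg·m².
T = 2π√(0.02430/(0.338 × 1.37 × 0.2090)) = 3.15 s.

3.15 s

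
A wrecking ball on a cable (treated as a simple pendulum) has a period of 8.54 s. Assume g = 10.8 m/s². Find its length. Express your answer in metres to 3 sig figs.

From T = 2π√(L/g), L = gT²/(4π²) = 10.8 × 8.540²/(4π²) = 20.0 m.

20.0 m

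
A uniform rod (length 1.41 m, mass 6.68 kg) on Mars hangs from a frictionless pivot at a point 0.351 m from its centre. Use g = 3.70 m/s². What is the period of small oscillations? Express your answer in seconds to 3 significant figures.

For a physical pendulum T = 2π√(I/(mgd)), with d = 0.3510 m from pivot to centre of mass.
I_cm = mL²/12 = 6.68 × 1.41²/12 = 1.107 kg·m²; I = I_cm + md² = 1.107 + 6.68 × 0.3510² = 1.930 kg·m².
T = 2π√(1.930/(6.68 × 3.70 × 0.3510)) = 2.96 s.

2.96 s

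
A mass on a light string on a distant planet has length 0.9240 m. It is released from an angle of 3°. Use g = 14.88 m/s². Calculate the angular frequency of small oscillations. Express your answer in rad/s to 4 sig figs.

4.013 rad/s

ω = √(g/L) = √(14.88/0.9240) = 4.013 rad/s.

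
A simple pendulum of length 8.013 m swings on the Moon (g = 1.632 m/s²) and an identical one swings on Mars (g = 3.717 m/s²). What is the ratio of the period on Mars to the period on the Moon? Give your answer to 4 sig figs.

0.6626

T ∝ 1/√g, so T₂/T₁ = √(g₁/g₂) = √(1.632/3.717) = 0.6626.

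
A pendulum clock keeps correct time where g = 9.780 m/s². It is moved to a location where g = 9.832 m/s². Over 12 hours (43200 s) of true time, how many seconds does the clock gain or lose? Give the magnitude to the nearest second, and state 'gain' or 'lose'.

The clock's period scales as T ∝ 1/√g, so T'/T = √(9.780/9.832) = 0.997352.
In 43200 s of true time the clock registers 43200/0.997352 = 43314.7 s, so it gains 115 s.

gain 115 s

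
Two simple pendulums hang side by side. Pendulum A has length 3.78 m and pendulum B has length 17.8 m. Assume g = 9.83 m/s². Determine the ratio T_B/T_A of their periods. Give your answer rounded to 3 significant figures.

2.17

T ∝ √L, so T_B/T_A = √(L_B/L_A) = √(17.8/3.78) = 2.17.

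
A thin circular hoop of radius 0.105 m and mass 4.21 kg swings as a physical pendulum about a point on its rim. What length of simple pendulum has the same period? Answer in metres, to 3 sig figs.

The equivalent simple-pendulum length is L_eq = I/(md), where I is about the pivot and d = 0.1050 m.
I_cm = mR² = 0.04642 kg·m², so I = I_cm + md² = 0.04642 + 0.04642 = 0.09283 kg·m².
L_eq = 0.09283/(4.21 × 0.1050) = 0.210 m.

0.210 m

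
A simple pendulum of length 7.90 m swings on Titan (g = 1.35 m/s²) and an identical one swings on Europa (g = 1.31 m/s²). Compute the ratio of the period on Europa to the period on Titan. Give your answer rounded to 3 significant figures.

T ∝ 1/√g, so T₂/T₁ = √(g₁/g₂) = √(1.35/1.31) = 1.02.

1.02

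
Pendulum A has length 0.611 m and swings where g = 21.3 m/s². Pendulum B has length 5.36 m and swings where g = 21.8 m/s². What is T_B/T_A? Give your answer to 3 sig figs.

2.93

T = 2π√(L/g), so T_B/T_A = √((L_B/g_B)/(L_A/g_A)) = √((5.36/21.8)/(0.611/21.3)) = 2.93.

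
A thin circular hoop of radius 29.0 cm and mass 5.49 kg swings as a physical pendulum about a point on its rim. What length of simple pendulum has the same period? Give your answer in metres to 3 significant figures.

The equivalent simple-pendulum length is L_eq = I/(md), where I is about the pivot and d = 0.2900 m.
I_cm = mR² = 0.4617 kg·m², so I = I_cm + md² = 0.4617 + 0.4617 = 0.9234 kg·m².
L_eq = 0.9234/(5.49 × 0.2900) = 0.580 m.

0.580 m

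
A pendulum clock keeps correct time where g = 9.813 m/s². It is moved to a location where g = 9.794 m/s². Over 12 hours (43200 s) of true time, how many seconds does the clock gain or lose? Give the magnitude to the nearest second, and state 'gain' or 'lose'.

lose 42 s

The clock's period scales as T ∝ 1/√g, so T'/T = √(9.813/9.794) = 1.00097.
In 43200 s of true time the clock registers 43200/1.00097 = 43158.2 s, so it loses 42 s.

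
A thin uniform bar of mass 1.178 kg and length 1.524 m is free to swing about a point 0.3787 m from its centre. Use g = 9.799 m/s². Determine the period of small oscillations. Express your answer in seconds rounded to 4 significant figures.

For a physical pendulum T = 2π√(I/(mgd)), with d = 0.37870 m from pivot to centre of mass.
I_cm = mL²/12 = 1.178 × 1.524²/12 = 0.22800 kg·m²; I = I_cm + md² = 0.22800 + 1.178 × 0.37870² = 0.39694 kg·m².
T = 2π√(0.39694/(1.178 × 9.799 × 0.37870)) = 1.893 s.

1.893 s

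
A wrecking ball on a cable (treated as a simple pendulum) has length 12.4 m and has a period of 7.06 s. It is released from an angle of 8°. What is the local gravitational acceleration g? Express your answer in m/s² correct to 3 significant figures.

9.82 m/s²

From T = 2π√(L/g), g = 4π²L/T² = 4π² × 12.4/7.060² = 9.82 m/s².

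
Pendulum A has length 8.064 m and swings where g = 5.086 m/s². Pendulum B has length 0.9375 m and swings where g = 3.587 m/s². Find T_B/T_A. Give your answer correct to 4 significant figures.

T = 2π√(L/g), so T_B/T_A = √((L_B/g_B)/(L_A/g_A)) = √((0.9375/3.587)/(8.064/5.086)) = 0.4060.

0.4060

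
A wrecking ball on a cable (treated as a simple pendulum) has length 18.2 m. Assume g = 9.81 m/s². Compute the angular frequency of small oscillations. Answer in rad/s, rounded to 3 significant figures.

ω = √(g/L) = √(9.81/18.2) = 0.734 rad/s.

0.734 rad/s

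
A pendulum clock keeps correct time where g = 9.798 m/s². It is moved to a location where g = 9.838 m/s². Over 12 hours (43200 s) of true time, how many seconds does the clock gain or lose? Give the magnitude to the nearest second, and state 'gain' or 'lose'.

The clock's period scales as T ∝ 1/√g, so T'/T = √(9.798/9.838) = 0.997965.
In 43200 s of true time the clock registers 43200/0.997965 = 43288.1 s, so it gains 88 s.

gain 88 s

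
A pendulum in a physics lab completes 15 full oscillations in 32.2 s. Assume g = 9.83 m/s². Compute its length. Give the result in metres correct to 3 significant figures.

1.15 m

T = 32.2/15 = 2.147 s.
From T = 2π√(L/g), L = gT²/(4π²) = 9.83 × 2.147²/(4π²) = 1.15 m.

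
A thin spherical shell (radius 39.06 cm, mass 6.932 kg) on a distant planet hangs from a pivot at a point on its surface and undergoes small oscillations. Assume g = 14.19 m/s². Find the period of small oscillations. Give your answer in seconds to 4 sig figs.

I_cm = (2/3)mr² = 0.70507 kg·m². The pivot is at distance d = 0.3906 m from the centre of mass.
By the parallel-axis theorem, I = I_cm + md² = 0.70507 + 1.0576 = 1.7627 kg·m².
T = 2π√(I/(mgd)) = 2π√(1.7627/(6.932 × 14.19 × 0.3906)) = 1.346 s.

1.346 s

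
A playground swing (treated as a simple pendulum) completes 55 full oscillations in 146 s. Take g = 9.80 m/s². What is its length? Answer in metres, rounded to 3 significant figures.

1.75 m

T = 146/55 = 2.655 s.
From T = 2π√(L/g), L = gT²/(4π²) = 9.80 × 2.655²/(4π²) = 1.75 m.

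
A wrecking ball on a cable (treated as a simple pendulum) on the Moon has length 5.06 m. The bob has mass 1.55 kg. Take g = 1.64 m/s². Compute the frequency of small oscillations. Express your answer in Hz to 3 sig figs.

0.0906 Hz

T = 2π√(L/g) = 2π√(5.06/1.64) = 11.04 s, so f = 1/T = 0.0906 Hz.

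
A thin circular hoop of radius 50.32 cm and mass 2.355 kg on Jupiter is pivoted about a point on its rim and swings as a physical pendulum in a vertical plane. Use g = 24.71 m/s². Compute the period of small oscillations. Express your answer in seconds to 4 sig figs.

1.268 s

I_cm = mr² = 0.59631 kg·m². The pivot is at distance d = 0.5032 m from the centre of mass.
By the parallel-axis theorem, I = I_cm + md² = 0.59631 + 0.59631 = 1.1926 kg·m².
T = 2π√(I/(mgd)) = 2π√(1.1926/(2.355 × 24.71 × 0.5032)) = 1.268 s.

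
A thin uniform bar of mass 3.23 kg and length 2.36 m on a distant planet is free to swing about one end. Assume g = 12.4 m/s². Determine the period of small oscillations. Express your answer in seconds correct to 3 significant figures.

2.24 s

For a physical pendulum T = 2π√(I/(mgd)), with d = 1.180 m from pivot to centre of mass.
I_cm = mL²/12 = 3.23 × 2.36²/12 = 1.499 kg·m²; I = I_cm + md² = 1.499 + 3.23 × 1.180² = 5.997 kg·m².
T = 2π√(5.997/(3.23 × 12.4 × 1.180)) = 2.24 s.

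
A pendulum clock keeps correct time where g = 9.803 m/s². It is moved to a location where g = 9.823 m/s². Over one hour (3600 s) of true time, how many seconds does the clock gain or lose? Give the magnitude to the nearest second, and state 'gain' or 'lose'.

The clock's period scales as T ∝ 1/√g, so T'/T = √(9.803/9.823) = 0.998981.
In 3600 s of true time the clock registers 3600/0.998981 = 3603.7 s, so it gains 4 s.

gain 4 s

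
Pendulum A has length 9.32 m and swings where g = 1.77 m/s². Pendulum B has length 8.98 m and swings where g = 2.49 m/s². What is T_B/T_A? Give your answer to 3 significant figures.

0.828

T = 2π√(L/g), so T_B/T_A = √((L_B/g_B)/(L_A/g_A)) = √((8.98/2.49)/(9.32/1.77)) = 0.828.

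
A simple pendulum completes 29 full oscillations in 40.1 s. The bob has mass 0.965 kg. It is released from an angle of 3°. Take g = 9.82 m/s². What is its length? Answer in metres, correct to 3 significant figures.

0.476 m

T = 40.1/29 = 1.383 s.
From T = 2π√(L/g), L = gT²/(4π²) = 9.82 × 1.383²/(4π²) = 0.476 m.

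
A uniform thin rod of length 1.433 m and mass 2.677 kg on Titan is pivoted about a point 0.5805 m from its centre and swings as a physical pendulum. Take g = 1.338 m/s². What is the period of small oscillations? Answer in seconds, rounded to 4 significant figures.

5.082 s

For a physical pendulum T = 2π√(I/(mgd)), with d = 0.58050 m from pivot to centre of mass.
I_cm = mL²/12 = 2.677 × 1.433²/12 = 0.45810 kg·m²; I = I_cm + md² = 0.45810 + 2.677 × 0.58050² = 1.3602 kg·m².
T = 2π√(1.3602/(2.677 × 1.338 × 0.58050)) = 5.082 s.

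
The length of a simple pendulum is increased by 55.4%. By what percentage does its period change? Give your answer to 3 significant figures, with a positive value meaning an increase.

24.7%

T ∝ √L, so T'/T = √(1.554) = 1.247.
Percentage change in T = (1.247 − 1) × 100% = 24.7%.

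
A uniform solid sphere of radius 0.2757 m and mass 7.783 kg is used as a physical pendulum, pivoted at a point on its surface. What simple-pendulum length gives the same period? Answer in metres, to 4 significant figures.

0.3860 m

The equivalent simple-pendulum length is L_eq = I/(md), where I is about the pivot and d = 0.27570 m.
I_cm = (2/5)mR² = 0.23664 kg·m², so I = I_cm + md² = 0.23664 + 0.59159 = 0.82823 kg·m².
L_eq = 0.82823/(7.783 × 0.27570) = 0.3860 m.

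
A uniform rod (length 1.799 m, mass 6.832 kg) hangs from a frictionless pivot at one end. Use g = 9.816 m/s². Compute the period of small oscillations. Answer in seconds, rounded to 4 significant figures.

For a physical pendulum T = 2π√(I/(mgd)), with d = 0.89950 m from pivot to centre of mass.
I_cm = mL²/12 = 6.832 × 1.799²/12 = 1.8426 kg·m²; I = I_cm + md² = 1.8426 + 6.832 × 0.89950² = 7.3704 kg·m².
T = 2π√(7.3704/(6.832 × 9.816 × 0.89950)) = 2.196 s.

2.196 s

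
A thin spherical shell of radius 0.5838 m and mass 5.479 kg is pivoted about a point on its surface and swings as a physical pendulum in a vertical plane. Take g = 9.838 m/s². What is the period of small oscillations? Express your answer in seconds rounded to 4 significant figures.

I_cm = (2/3)mr² = 1.2449 kg·m². The pivot is at distance d = 0.5838 m from the centre of mass.
By the parallel-axis theorem, I = I_cm + md² = 1.2449 + 1.8674 = 3.1123 kg·m².
T = 2π√(I/(mgd)) = 2π√(3.1123/(5.479 × 9.838 × 0.5838)) = 1.976 s.

1.976 s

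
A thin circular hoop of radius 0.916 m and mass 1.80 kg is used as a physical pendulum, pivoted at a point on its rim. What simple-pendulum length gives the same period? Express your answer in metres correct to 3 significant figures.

The equivalent simple-pendulum length is L_eq = I/(md), where I is about the pivot and d = 0.9160 m.
I_cm = mR² = 1.510 kg·m², so I = I_cm + md² = 1.510 + 1.510 = 3.021 kg·m².
L_eq = 3.021/(1.80 × 0.9160) = 1.83 m.

1.83 m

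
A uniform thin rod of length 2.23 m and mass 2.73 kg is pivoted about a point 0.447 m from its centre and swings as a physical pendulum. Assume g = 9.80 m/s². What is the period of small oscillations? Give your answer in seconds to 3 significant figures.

2.35 s

For a physical pendulum T = 2π√(I/(mgd)), with d = 0.4470 m from pivot to centre of mass.
I_cm = mL²/12 = 2.73 × 2.23²/12 = 1.131 kg·m²; I = I_cm + md² = 1.131 + 2.73 × 0.4470² = 1.677 kg·m².
T = 2π√(1.677/(2.73 × 9.80 × 0.4470)) = 2.35 s.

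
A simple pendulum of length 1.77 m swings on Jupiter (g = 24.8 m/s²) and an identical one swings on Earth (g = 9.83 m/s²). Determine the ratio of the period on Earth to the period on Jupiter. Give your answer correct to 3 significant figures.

1.59

T ∝ 1/√g, so T₂/T₁ = √(g₁/g₂) = √(24.8/9.83) = 1.59.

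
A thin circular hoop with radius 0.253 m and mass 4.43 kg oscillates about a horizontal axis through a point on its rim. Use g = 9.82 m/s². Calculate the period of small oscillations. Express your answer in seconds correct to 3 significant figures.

I_cm = mr² = 0.2836 kg·m². The pivot is at distance d = 0.253 m from the centre of mass.
By the parallel-axis theorem, I = I_cm + md² = 0.2836 + 0.2836 = 0.5671 kg·m².
T = 2π√(I/(mgd)) = 2π√(0.5671/(4.43 × 9.82 × 0.253)) = 1.43 s.

1.43 s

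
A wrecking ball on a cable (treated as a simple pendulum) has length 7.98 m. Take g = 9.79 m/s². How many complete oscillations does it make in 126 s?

T = 2π√(L/g) = 2π√(7.98/9.79) = 5.673 s.
Number of complete oscillations = ⌊126/5.673⌋ = ⌊22.21⌋ = 22.

22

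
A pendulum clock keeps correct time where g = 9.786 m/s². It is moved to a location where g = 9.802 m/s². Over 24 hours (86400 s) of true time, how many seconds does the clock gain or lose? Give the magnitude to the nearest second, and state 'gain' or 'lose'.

The clock's period scales as T ∝ 1/√g, so T'/T = √(9.786/9.802) = 0.999184.
In 86400 s of true time the clock registers 86400/0.999184 = 86470.6 s, so it gains 71 s.

gain 71 s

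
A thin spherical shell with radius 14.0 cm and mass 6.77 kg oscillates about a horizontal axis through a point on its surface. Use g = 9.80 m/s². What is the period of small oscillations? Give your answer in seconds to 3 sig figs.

0.970 s

I_cm = (2/3)mr² = 0.08846 kg·m². The pivot is at distance d = 0.140 m from the centre of mass.
By the parallel-axis theorem, I = I_cm + md² = 0.08846 + 0.1327 = 0.2212 kg·m².
T = 2π√(I/(mgd)) = 2π√(0.2212/(6.77 × 9.80 × 0.140)) = 0.970 s.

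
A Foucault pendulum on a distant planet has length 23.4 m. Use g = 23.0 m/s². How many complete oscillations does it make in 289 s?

45

T = 2π√(L/g) = 2π√(23.4/23.0) = 6.338 s.
Number of complete oscillations = ⌊289/6.338⌋ = ⌊45.60⌋ = 45.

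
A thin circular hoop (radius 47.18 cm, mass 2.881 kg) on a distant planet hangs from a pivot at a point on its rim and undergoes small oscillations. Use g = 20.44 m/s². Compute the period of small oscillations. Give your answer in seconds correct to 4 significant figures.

I_cm = mr² = 0.64130 kg·m². The pivot is at distance d = 0.4718 m from the centre of mass.
By the parallel-axis theorem, I = I_cm + md² = 0.64130 + 0.64130 = 1.2826 kg·m².
T = 2π√(I/(mgd)) = 2π√(1.2826/(2.881 × 20.44 × 0.4718)) = 1.350 s.

1.350 s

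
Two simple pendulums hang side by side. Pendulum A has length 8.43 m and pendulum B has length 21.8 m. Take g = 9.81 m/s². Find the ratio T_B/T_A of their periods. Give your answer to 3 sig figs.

1.61

T ∝ √L, so T_B/T_A = √(L_B/L_A) = √(21.8/8.43) = 1.61.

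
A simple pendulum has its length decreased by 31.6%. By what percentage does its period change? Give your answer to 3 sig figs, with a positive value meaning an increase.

T ∝ √L, so T'/T = √(0.6840) = 0.8270.
Percentage change in T = (0.8270 − 1) × 100% = -17.3%.

-17.3%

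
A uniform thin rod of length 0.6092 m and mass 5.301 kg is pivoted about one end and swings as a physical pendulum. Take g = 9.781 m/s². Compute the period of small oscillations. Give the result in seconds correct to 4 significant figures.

For a physical pendulum T = 2π√(I/(mgd)), with d = 0.30460 m from pivot to centre of mass.
I_cm = mL²/12 = 5.301 × 0.6092²/12 = 0.16394 kg·m²; I = I_cm + md² = 0.16394 + 5.301 × 0.30460² = 0.65578 kg·m².
T = 2π√(0.65578/(5.301 × 9.781 × 0.30460)) = 1.280 s.

1.280 s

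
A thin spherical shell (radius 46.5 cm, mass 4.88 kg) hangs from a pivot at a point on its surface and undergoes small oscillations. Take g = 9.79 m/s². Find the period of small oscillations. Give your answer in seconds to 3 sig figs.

I_cm = (2/3)mr² = 0.7035 kg·m². The pivot is at distance d = 0.465 m from the centre of mass.
By the parallel-axis theorem, I = I_cm + md² = 0.7035 + 1.055 = 1.759 kg·m².
T = 2π√(I/(mgd)) = 2π√(1.759/(4.88 × 9.79 × 0.465)) = 1.77 s.

1.77 s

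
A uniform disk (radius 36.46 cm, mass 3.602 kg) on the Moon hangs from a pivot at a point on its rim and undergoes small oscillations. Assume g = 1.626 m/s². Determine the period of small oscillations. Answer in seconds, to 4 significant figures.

3.644 s

I_cm = ½mr² = 0.23941 kg·m². The pivot is at distance d = 0.3646 m from the centre of mass.
By the parallel-axis theorem, I = I_cm + md² = 0.23941 + 0.47883 = 0.71824 kg·m².
T = 2π√(I/(mgd)) = 2π√(0.71824/(3.602 × 1.626 × 0.3646)) = 3.644 s.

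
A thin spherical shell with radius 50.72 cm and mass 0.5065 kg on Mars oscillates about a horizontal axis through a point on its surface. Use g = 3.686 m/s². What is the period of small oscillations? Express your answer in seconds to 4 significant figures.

3.009 s

I_cm = (2/3)mr² = 0.086865 kg·m². The pivot is at distance d = 0.5072 m from the centre of mass.
By the parallel-axis theorem, I = I_cm + md² = 0.086865 + 0.13030 = 0.21716 kg·m².
T = 2π√(I/(mgd)) = 2π√(0.21716/(0.5065 × 3.686 × 0.5072)) = 3.009 s.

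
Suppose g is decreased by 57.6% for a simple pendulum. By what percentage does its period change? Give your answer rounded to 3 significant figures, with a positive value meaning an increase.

53.6%

T ∝ 1/√g, so T'/T = 1/√(0.4240) = 1.536.
Percentage change in T = (1.536 − 1) × 100% = 53.6%.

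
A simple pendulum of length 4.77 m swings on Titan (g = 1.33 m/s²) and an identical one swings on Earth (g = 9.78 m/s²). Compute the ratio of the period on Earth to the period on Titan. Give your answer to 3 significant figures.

0.369

T ∝ 1/√g, so T₂/T₁ = √(g₁/g₂) = √(1.33/9.78) = 0.369.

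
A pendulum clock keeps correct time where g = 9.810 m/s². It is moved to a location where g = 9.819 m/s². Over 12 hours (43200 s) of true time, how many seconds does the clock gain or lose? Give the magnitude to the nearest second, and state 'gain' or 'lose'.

The clock's period scales as T ∝ 1/√g, so T'/T = √(9.810/9.819) = 0.999542.
In 43200 s of true time the clock registers 43200/0.999542 = 43219.8 s, so it gains 20 s.

gain 20 s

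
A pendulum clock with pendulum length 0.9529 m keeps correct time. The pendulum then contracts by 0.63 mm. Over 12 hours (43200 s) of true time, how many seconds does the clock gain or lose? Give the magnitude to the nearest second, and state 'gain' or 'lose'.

T ∝ √L, so T'/T = √(0.95227/0.9529) = 0.999669.
In 43200 s of true time the clock registers 43200/0.999669 = 43214.3 s, so it gains 14 s.

gain 14 s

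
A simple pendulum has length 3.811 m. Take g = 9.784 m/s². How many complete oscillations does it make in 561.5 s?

T = 2π√(L/g) = 2π√(3.811/9.784) = 3.9214 s.
Number of complete oscillations = ⌊561.5/3.9214⌋ = ⌊143.19⌋ = 143.

143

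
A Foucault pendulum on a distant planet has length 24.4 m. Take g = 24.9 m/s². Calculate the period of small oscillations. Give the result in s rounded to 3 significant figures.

T = 2π√(L/g) = 2π√(24.4/24.9) = 2π × 0.9899 = 6.22 s.

6.22 s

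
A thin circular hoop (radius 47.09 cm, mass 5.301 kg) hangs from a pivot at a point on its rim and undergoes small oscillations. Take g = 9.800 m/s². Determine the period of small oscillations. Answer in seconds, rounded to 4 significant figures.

I_cm = mr² = 1.1755 kg·m². The pivot is at distance d = 0.4709 m from the centre of mass.
By the parallel-axis theorem, I = I_cm + md² = 1.1755 + 1.1755 = 2.3510 kg·m².
T = 2π√(I/(mgd)) = 2π√(2.3510/(5.301 × 9.800 × 0.4709)) = 1.948 s.

1.948 s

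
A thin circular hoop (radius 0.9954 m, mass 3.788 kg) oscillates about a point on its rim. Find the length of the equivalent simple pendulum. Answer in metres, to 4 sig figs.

1.991 m

The equivalent simple-pendulum length is L_eq = I/(md), where I is about the pivot and d = 0.99540 m.
I_cm = mR² = 3.7532 kg·m², so I = I_cm + md² = 3.7532 + 3.7532 = 7.5065 kg·m².
L_eq = 7.5065/(3.788 × 0.99540) = 1.991 m.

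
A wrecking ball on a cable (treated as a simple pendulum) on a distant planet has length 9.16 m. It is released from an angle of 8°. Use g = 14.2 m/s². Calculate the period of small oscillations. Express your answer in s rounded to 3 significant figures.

5.05 s

T = 2π√(L/g) = 2π√(9.16/14.2) = 2π × 0.8032 = 5.05 s.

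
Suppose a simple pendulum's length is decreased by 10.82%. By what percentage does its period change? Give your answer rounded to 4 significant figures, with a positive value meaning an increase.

-5.565%

T ∝ √L, so T'/T = √(0.89180) = 0.94435.
Percentage change in T = (0.94435 − 1) × 100% = -5.565%.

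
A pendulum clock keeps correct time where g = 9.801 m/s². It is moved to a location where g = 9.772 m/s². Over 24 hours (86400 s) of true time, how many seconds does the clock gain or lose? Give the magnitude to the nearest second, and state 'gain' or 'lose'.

lose 128 s

The clock's period scales as T ∝ 1/√g, so T'/T = √(9.801/9.772) = 1.00148.
In 86400 s of true time the clock registers 86400/1.00148 = 86272.1 s, so it loses 128 s.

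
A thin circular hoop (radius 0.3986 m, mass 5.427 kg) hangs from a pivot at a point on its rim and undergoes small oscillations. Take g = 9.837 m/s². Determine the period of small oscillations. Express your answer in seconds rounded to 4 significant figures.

1.789 s

I_cm = mr² = 0.86225 kg·m². The pivot is at distance d = 0.3986 m from the centre of mass.
By the parallel-axis theorem, I = I_cm + md² = 0.86225 + 0.86225 = 1.7245 kg·m².
T = 2π√(I/(mgd)) = 2π√(1.7245/(5.427 × 9.837 × 0.3986)) = 1.789 s.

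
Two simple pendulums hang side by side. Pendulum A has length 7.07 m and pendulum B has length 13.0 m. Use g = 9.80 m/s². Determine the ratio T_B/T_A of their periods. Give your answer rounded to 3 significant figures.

T ∝ √L, so T_B/T_A = √(L_B/L_A) = √(13.0/7.07) = 1.36.

1.36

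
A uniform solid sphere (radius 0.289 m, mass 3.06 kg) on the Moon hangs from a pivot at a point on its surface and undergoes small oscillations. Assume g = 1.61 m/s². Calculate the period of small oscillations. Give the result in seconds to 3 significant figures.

3.15 s

I_cm = (2/5)mr² = 0.1022 kg·m². The pivot is at distance d = 0.289 m from the centre of mass.
By the parallel-axis theorem, I = I_cm + md² = 0.1022 + 0.2556 = 0.3578 kg·m².
T = 2π√(I/(mgd)) = 2π√(0.3578/(3.06 × 1.61 × 0.289)) = 3.15 s.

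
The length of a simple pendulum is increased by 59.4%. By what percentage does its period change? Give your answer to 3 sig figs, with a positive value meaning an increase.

T ∝ √L, so T'/T = √(1.594) = 1.263.
Percentage change in T = (1.263 − 1) × 100% = 26.3%.

26.3%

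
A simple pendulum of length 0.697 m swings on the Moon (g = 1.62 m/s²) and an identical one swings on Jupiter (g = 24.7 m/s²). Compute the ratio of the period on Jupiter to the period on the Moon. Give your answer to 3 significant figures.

T ∝ 1/√g, so T₂/T₁ = √(g₁/g₂) = √(1.62/24.7) = 0.256.

0.256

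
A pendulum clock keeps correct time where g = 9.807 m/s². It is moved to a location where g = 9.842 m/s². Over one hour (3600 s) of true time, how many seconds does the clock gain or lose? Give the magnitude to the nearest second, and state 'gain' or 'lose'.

The clock's period scales as T ∝ 1/√g, so T'/T = √(9.807/9.842) = 0.998220.
In 3600 s of true time the clock registers 3600/0.998220 = 3606.4 s, so it gains 6 s.

gain 6 s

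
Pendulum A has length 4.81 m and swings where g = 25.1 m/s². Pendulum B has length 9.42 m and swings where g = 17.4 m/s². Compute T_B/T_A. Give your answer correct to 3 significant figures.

T = 2π√(L/g), so T_B/T_A = √((L_B/g_B)/(L_A/g_A)) = √((9.42/17.4)/(4.81/25.1)) = 1.68.

1.68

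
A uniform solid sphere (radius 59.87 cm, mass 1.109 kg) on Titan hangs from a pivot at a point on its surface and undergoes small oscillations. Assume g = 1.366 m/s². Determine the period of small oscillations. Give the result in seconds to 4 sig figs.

4.922 s

I_cm = (2/5)mr² = 0.15900 kg·m². The pivot is at distance d = 0.5987 m from the centre of mass.
By the parallel-axis theorem, I = I_cm + md² = 0.15900 + 0.39751 = 0.55652 kg·m².
T = 2π√(I/(mgd)) = 2π√(0.55652/(1.109 × 1.366 × 0.5987)) = 4.922 s.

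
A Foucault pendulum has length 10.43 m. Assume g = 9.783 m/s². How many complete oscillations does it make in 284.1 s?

T = 2π√(L/g) = 2π√(10.43/9.783) = 6.4876 s.
Number of complete oscillations = ⌊284.1/6.4876⌋ = ⌊43.791⌋ = 43.

43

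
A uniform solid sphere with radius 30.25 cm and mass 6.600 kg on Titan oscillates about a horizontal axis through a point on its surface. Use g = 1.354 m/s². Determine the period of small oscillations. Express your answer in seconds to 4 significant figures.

3.514 s

I_cm = (2/5)mr² = 0.24158 kg·m². The pivot is at distance d = 0.3025 m from the centre of mass.
By the parallel-axis theorem, I = I_cm + md² = 0.24158 + 0.60394 = 0.84552 kg·m².
T = 2π√(I/(mgd)) = 2π√(0.84552/(6.600 × 1.354 × 0.3025)) = 3.514 s.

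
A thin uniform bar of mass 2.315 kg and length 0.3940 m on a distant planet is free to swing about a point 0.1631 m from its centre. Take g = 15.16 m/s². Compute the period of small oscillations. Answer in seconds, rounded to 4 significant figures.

0.7945 s

For a physical pendulum T = 2π√(I/(mgd)), with d = 0.16310 m from pivot to centre of mass.
I_cm = mL²/12 = 2.315 × 0.3940²/12 = 0.029948 kg·m²; I = I_cm + md² = 0.029948 + 2.315 × 0.16310² = 0.091530 kg·m².
T = 2π√(0.091530/(2.315 × 15.16 × 0.16310)) = 0.7945 s.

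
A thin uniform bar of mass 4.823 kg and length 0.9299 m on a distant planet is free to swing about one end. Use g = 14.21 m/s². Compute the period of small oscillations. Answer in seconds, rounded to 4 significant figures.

For a physical pendulum T = 2π√(I/(mgd)), with d = 0.46495 m from pivot to centre of mass.
I_cm = mL²/12 = 4.823 × 0.9299²/12 = 0.34754 kg·m²; I = I_cm + md² = 0.34754 + 4.823 × 0.46495² = 1.3902 kg·m².
T = 2π√(1.3902/(4.823 × 14.21 × 0.46495)) = 1.312 s.

1.312 s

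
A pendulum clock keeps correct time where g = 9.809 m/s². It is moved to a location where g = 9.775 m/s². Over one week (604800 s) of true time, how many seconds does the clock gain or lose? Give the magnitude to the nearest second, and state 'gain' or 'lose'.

lose 1049 s

The clock's period scales as T ∝ 1/√g, so T'/T = √(9.809/9.775) = 1.00174.
In 604800 s of true time the clock registers 604800/1.00174 = 603750.9 s, so it loses 1049 s.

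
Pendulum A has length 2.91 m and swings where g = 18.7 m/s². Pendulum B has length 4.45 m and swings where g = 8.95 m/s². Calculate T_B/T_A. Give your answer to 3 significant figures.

1.79

T = 2π√(L/g), so T_B/T_A = √((L_B/g_B)/(L_A/g_A)) = √((4.45/8.95)/(2.91/18.7)) = 1.79.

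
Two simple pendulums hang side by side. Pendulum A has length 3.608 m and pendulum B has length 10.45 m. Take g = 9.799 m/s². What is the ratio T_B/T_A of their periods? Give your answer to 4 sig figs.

T ∝ √L, so T_B/T_A = √(L_B/L_A) = √(10.45/3.608) = 1.702.

1.702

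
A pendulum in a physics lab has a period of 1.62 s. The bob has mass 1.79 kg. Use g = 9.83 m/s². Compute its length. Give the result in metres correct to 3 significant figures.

From T = 2π√(L/g), L = gT²/(4π²) = 9.83 × 1.620²/(4π²) = 0.653 m.

0.653 m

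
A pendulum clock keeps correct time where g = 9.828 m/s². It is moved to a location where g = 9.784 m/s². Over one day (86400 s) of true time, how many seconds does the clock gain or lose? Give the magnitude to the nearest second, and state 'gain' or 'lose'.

The clock's period scales as T ∝ 1/√g, so T'/T = √(9.828/9.784) = 1.00225.
In 86400 s of true time the clock registers 86400/1.00225 = 86206.4 s, so it loses 194 s.

lose 194 s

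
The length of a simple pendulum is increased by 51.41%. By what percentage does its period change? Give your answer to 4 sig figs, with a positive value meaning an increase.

T ∝ √L, so T'/T = √(1.5141) = 1.2305.
Percentage change in T = (1.2305 − 1) × 100% = 23.05%.

23.05%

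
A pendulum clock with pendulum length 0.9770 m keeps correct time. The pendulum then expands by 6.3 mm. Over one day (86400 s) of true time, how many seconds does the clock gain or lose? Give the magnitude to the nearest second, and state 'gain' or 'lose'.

lose 277 s

T ∝ √L, so T'/T = √(0.98330/0.9770) = 1.00322.
In 86400 s of true time the clock registers 86400/1.00322 = 86122.8 s, so it loses 277 s.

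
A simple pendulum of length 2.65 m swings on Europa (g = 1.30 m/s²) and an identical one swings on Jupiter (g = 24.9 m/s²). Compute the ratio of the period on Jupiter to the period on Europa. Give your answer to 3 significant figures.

T ∝ 1/√g, so T₂/T₁ = √(g₁/g₂) = √(1.30/24.9) = 0.228.

0.228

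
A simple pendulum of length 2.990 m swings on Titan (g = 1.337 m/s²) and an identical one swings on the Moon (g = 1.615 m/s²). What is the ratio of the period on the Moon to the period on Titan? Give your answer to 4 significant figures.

0.9099

T ∝ 1/√g, so T₂/T₁ = √(g₁/g₂) = √(1.337/1.615) = 0.9099.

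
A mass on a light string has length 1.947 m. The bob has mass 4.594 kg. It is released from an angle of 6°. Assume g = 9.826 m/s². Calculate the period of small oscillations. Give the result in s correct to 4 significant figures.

2.797 s

T = 2π√(L/g) = 2π√(1.947/9.826) = 2π × 0.44514 = 2.797 s.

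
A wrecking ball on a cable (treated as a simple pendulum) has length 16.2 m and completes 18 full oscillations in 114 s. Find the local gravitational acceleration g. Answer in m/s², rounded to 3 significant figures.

15.9 m/s²

T = 114/18 = 6.333 s.
From T = 2π√(L/g), g = 4π²L/T² = 4π² × 16.2/6.333² = 15.9 m/s².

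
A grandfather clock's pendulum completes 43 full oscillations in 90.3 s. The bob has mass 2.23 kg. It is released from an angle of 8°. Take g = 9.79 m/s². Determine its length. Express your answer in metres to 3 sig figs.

1.09 m

T = 90.3/43 = 2.100 s.
From T = 2π√(L/g), L = gT²/(4π²) = 9.79 × 2.100²/(4π²) = 1.09 m.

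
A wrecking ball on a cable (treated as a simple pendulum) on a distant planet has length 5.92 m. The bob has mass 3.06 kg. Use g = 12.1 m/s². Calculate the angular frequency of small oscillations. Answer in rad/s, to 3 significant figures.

1.43 rad/s

ω = √(g/L) = √(12.1/5.92) = 1.43 rad/s.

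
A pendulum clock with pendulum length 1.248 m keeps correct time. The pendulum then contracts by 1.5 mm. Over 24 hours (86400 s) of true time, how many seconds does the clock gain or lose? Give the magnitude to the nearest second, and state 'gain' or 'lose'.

T ∝ √L, so T'/T = √(1.24650/1.248) = 0.999399.
In 86400 s of true time the clock registers 86400/0.999399 = 86452.0 s, so it gains 52 s.

gain 52 s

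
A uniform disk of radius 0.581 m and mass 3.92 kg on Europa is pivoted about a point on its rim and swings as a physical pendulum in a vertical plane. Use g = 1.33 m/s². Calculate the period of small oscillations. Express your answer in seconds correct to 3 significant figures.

5.09 s

I_cm = ½mr² = 0.6616 kg·m². The pivot is at distance d = 0.581 m from the centre of mass.
By the parallel-axis theorem, I = I_cm + md² = 0.6616 + 1.323 = 1.985 kg·m².
T = 2π√(I/(mgd)) = 2π√(1.985/(3.92 × 1.33 × 0.581)) = 5.09 s.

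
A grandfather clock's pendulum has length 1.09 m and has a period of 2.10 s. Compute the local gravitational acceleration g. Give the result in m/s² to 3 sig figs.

9.76 m/s²

From T = 2π√(L/g), g = 4π²L/T² = 4π² × 1.09/2.100² = 9.76 m/s².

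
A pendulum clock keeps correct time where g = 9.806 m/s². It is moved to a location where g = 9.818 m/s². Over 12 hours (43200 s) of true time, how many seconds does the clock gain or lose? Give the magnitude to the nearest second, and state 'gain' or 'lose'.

The clock's period scales as T ∝ 1/√g, so T'/T = √(9.806/9.818) = 0.999389.
In 43200 s of true time the clock registers 43200/0.999389 = 43226.4 s, so it gains 26 s.

gain 26 s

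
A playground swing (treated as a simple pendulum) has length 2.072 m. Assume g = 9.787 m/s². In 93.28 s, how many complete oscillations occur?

32

T = 2π√(L/g) = 2π√(2.072/9.787) = 2.8910 s.
Number of complete oscillations = ⌊93.28/2.8910⌋ = ⌊32.266⌋ = 32.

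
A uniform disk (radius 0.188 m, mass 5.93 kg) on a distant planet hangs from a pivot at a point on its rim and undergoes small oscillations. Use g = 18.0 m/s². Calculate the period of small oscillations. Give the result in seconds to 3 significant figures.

I_cm = ½mr² = 0.1048 kg·m². The pivot is at distance d = 0.188 m from the centre of mass.
By the parallel-axis theorem, I = I_cm + md² = 0.1048 + 0.2096 = 0.3144 kg·m².
T = 2π√(I/(mgd)) = 2π√(0.3144/(5.93 × 18.0 × 0.188)) = 0.786 s.

0.786 s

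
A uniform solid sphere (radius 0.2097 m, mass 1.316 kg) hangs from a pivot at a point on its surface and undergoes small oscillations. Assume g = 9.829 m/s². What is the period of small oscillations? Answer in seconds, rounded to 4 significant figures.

I_cm = (2/5)mr² = 0.023148 kg·m². The pivot is at distance d = 0.2097 m from the centre of mass.
By the parallel-axis theorem, I = I_cm + md² = 0.023148 + 0.057870 = 0.081018 kg·m².
T = 2π√(I/(mgd)) = 2π√(0.081018/(1.316 × 9.829 × 0.2097)) = 1.086 s.

1.086 s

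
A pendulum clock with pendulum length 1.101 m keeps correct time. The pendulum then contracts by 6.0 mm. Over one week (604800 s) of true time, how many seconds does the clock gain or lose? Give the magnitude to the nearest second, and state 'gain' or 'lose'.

gain 1655 s

T ∝ √L, so T'/T = √(1.09500/1.101) = 0.997271.
In 604800 s of true time the clock registers 604800/0.997271 = 606454.7 s, so it gains 1655 s.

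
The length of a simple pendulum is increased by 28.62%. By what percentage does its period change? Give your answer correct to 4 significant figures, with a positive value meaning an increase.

13.41%

T ∝ √L, so T'/T = √(1.2862) = 1.1341.
Percentage change in T = (1.1341 − 1) × 100% = 13.41%.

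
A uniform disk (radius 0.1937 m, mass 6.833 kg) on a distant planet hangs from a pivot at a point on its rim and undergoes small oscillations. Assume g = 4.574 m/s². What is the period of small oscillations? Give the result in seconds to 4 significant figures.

I_cm = ½mr² = 0.12819 kg·m². The pivot is at distance d = 0.1937 m from the centre of mass.
By the parallel-axis theorem, I = I_cm + md² = 0.12819 + 0.25637 = 0.38456 kg·m².
T = 2π√(I/(mgd)) = 2π√(0.38456/(6.833 × 4.574 × 0.1937)) = 1.584 s.

1.584 s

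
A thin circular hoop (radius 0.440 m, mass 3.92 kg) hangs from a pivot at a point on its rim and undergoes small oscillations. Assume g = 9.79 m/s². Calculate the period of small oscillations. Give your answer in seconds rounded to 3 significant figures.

1.88 s

I_cm = mr² = 0.7589 kg·m². The pivot is at distance d = 0.440 m from the centre of mass.
By the parallel-axis theorem, I = I_cm + md² = 0.7589 + 0.7589 = 1.518 kg·m².
T = 2π√(I/(mgd)) = 2π√(1.518/(3.92 × 9.79 × 0.440)) = 1.88 s.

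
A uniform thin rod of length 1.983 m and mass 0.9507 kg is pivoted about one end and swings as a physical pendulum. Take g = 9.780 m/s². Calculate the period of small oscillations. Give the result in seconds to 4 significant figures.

2.310 s

For a physical pendulum T = 2π√(I/(mgd)), with d = 0.99150 m from pivot to centre of mass.
I_cm = mL²/12 = 0.9507 × 1.983²/12 = 0.31154 kg·m²; I = I_cm + md² = 0.31154 + 0.9507 × 0.99150² = 1.2461 kg·m².
T = 2π√(1.2461/(0.9507 × 9.780 × 0.99150)) = 2.310 s.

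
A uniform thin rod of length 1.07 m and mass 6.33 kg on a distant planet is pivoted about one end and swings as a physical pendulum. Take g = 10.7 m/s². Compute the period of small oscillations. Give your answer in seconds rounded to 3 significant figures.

1.62 s

For a physical pendulum T = 2π√(I/(mgd)), with d = 0.5350 m from pivot to centre of mass.
I_cm = mL²/12 = 6.33 × 1.07²/12 = 0.6039 kg·m²; I = I_cm + md² = 0.6039 + 6.33 × 0.5350² = 2.416 kg·m².
T = 2π√(2.416/(6.33 × 10.7 × 0.5350)) = 1.62 s.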